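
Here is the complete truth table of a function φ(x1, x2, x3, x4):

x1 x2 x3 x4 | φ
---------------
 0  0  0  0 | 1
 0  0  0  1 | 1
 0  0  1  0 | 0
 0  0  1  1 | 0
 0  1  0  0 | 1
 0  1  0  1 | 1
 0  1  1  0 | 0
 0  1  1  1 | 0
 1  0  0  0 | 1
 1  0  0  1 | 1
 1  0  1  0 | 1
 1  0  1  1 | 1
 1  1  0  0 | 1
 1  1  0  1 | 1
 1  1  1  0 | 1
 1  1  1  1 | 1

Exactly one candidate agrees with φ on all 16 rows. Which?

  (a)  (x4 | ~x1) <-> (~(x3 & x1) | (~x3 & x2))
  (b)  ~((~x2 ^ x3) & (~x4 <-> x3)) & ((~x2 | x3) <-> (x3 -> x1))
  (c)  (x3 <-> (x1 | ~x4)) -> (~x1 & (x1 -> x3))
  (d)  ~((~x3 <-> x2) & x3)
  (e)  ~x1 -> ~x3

e

(a) fails at (0,0,1,0): the formula yields 1, φ is 0.
(b) fails at (0,0,0,1): the formula yields 0, φ is 1.
(c) fails at (0,0,1,0): the formula yields 1, φ is 0.
(d) fails at (0,1,1,0): the formula yields 1, φ is 0.
(e) is the remaining candidate, and it agrees with φ on all 16 inputs.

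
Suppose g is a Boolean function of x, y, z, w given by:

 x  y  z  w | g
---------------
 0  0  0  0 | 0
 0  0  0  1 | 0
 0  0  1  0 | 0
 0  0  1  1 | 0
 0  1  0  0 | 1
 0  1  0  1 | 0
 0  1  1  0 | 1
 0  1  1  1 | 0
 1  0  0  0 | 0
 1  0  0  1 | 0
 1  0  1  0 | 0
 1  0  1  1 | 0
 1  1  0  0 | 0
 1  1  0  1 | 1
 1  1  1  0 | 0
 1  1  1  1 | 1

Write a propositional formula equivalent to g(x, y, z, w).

g(x, y, z, w) = (((((NOT x AND y) AND NOT z) AND NOT w) OR (((NOT x AND y) AND z) AND NOT w)) OR (((x AND y) AND NOT z) AND w)) OR (((x AND y) AND z) AND w)

Collect the rows where g=1 — (0,1,0,0), (0,1,1,0), (1,1,0,1), (1,1,1,1) — and write one minterm per row: ¬x·y·¬z·¬w, ¬x·y·z·¬w, x·y·¬z·w, x·y·z·w. Their union (logical OR) reproduces the table exactly.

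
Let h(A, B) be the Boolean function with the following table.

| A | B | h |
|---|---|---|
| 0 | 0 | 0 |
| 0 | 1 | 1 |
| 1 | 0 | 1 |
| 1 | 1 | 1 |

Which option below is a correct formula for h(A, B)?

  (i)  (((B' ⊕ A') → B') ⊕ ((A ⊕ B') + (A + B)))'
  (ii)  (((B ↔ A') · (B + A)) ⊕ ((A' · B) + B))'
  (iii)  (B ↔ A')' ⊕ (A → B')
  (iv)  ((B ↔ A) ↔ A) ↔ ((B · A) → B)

(i) fails at (0,0): the formula yields 1, h is 0.
(ii) fails at (0,0): the formula yields 1, h is 0.
(iv) fails at (1,0): the formula yields 0, h is 1.
(iii) is the remaining candidate, and it agrees with h on all 4 inputs.

iii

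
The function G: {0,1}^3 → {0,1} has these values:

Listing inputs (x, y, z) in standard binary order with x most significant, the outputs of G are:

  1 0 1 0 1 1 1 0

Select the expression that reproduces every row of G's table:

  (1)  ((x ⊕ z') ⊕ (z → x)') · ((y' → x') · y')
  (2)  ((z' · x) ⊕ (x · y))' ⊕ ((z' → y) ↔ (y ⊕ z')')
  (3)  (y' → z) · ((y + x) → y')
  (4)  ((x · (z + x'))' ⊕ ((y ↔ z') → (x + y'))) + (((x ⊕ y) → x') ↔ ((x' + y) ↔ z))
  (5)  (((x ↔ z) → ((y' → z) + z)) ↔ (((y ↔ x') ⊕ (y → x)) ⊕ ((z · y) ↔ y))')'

(1) disagrees with G on (0,0,1) (formula → 1, table → 0); rule it out.
(2) disagrees with G on (0,0,0) (formula → 0, table → 1); rule it out.
(3) disagrees with G on (0,0,0) (formula → 0, table → 1); rule it out.
(4) disagrees with G on (0,0,0) (formula → 0, table → 1); rule it out.
That leaves (5). Evaluating it on every row reproduces the table of G exactly.

5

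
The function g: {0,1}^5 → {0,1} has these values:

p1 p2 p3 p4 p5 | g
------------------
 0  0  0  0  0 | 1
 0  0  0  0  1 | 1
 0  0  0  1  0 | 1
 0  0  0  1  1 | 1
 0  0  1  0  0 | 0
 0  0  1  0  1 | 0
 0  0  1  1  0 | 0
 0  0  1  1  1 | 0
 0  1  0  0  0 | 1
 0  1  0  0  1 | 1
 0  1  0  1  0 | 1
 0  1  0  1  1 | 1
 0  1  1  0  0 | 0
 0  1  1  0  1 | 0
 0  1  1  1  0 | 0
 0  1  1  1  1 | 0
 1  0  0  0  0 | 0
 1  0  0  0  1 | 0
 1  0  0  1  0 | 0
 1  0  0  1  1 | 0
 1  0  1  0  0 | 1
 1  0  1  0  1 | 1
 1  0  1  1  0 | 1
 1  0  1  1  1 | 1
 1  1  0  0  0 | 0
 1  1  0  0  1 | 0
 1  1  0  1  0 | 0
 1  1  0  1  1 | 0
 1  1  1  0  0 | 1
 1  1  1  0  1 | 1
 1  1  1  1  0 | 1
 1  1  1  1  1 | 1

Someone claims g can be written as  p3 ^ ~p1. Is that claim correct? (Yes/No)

Test each input against both g and the formula:
  p1=0, p2=0, p3=0, p4=0, p5=0: formula gives 1, g = 1 ✓
  p1=0, p2=0, p3=0, p4=0, p5=1: formula gives 1, g = 1 ✓
  p1=0, p2=0, p3=0, p4=1, p5=0: formula gives 1, g = 1 ✓
  p1=0, p2=0, p3=0, p4=1, p5=1: formula gives 1, g = 1 ✓
  … (the remaining 28 rows also agree.)
All 32 rows match — the expression computes g exactly.

Yes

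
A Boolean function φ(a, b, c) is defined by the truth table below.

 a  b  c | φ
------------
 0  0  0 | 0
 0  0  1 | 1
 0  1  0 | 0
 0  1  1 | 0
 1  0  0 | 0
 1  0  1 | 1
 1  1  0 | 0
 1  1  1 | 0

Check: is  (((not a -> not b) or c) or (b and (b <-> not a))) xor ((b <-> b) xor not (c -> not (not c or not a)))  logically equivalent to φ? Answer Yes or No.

No

Evaluate (((not a -> not b) or c) or (b and (b <-> not a))) xor ((b <-> b) xor not (c -> not (not c or not a))) on each row and compare to φ:
  a=0, b=0, c=0: formula gives 0, φ = 0 ✓
  a=0, b=0, c=1: formula gives 1, φ = 1 ✓
  a=0, b=1, c=0: formula gives 0, φ = 0 ✓
  a=0, b=1, c=1: formula gives 1, but φ = 0 ✗
Row (0,1,1) is a counterexample, so the formula is not equivalent to φ.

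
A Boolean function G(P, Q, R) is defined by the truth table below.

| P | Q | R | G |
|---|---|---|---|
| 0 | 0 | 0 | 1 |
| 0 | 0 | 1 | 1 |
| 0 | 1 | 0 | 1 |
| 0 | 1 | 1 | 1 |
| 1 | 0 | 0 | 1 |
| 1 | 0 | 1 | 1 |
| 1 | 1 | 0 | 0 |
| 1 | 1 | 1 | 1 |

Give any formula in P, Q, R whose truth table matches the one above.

G is 0 on exactly one input, (1,1,0), whose minterm is P·Q·¬R. So G is the negation of that single conjunction.

G(P, Q, R) = ~((P & Q) & ~R)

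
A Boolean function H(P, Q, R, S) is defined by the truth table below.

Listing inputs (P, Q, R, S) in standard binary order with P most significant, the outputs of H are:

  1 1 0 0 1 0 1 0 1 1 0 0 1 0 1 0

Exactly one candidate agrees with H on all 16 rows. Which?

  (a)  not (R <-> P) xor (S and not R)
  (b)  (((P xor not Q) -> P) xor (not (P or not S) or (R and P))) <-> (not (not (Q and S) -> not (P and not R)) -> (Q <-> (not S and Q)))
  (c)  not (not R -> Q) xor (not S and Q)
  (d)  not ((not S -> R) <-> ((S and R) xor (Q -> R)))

(a): at (0,0,0,0) it gives 0, but H = 1 — eliminated.
(b): at (0,0,0,0) it gives 0, but H = 1 — eliminated.
(d): at (0,0,0,1) it gives 0, but H = 1 — eliminated.
(c) is the remaining candidate, and it agrees with H on all 16 inputs.

c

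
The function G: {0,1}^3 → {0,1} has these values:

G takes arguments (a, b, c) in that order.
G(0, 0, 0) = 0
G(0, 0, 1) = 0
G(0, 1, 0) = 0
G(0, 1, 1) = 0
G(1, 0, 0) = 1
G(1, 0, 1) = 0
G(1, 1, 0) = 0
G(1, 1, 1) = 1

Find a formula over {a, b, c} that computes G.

Collect the rows where G=1 — (1,0,0), (1,1,1) — and write one minterm per row: a·¬b·¬c, a·b·c. Their union (logical OR) reproduces the table exactly.

G(a, b, c) = ((a · b') · c') + ((a · b) · c)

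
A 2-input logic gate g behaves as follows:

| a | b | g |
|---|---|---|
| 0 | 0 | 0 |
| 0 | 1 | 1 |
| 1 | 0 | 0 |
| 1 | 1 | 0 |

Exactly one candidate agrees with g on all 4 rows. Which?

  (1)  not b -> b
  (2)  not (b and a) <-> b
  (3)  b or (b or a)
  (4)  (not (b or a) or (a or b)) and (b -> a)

(1) disagrees with g on (1,1) (formula → 1, table → 0); rule it out.
(3) disagrees with g on (1,0) (formula → 1, table → 0); rule it out.
(4) disagrees with g on (0,0) (formula → 1, table → 0); rule it out.
Only (2) survives; checking it on all 4 rows confirms it matches g.

2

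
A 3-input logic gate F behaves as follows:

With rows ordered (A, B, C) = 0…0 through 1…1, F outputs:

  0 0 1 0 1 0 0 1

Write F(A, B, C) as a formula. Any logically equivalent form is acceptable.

Collect the rows where F=1 — (0,1,0), (1,0,0), (1,1,1) — and write one minterm per row: ¬A·B·¬C, A·¬B·¬C, A·B·C. Their union (logical OR) reproduces the table exactly.

F(A, B, C) = (((~A & B) & ~C) | ((A & ~B) & ~C)) | ((A & B) & C)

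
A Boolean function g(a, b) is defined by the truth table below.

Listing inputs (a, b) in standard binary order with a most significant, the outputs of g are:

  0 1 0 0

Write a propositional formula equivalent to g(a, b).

1 only at (0,1): NOT a AND b.

g(a, b) = a' · b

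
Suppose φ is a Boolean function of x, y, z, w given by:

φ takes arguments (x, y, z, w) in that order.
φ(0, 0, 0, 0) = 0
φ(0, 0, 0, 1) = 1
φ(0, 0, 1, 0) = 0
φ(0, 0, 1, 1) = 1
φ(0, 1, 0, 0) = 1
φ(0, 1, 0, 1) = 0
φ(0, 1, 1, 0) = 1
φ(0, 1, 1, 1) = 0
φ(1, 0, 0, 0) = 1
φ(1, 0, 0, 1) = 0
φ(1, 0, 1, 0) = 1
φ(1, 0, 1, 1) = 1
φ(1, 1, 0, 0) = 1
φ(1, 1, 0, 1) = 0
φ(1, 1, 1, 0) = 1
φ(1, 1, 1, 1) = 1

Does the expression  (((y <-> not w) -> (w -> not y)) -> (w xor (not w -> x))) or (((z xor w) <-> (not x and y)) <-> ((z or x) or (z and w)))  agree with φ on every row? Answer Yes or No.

Yes

Evaluate (((y <-> not w) -> (w -> not y)) -> (w xor (not w -> x))) or (((z xor w) <-> (not x and y)) <-> ((z or x) or (z and w))) on each row and compare to φ:
  x=0, y=0, z=0, w=0: formula gives 0, φ = 0 ✓
  x=0, y=0, z=0, w=1: formula gives 1, φ = 1 ✓
  x=0, y=0, z=1, w=0: formula gives 0, φ = 0 ✓
  x=0, y=0, z=1, w=1: formula gives 1, φ = 1 ✓
  …and likewise for the remaining 12 rows.
No disagreement on any input; they are logically equivalent.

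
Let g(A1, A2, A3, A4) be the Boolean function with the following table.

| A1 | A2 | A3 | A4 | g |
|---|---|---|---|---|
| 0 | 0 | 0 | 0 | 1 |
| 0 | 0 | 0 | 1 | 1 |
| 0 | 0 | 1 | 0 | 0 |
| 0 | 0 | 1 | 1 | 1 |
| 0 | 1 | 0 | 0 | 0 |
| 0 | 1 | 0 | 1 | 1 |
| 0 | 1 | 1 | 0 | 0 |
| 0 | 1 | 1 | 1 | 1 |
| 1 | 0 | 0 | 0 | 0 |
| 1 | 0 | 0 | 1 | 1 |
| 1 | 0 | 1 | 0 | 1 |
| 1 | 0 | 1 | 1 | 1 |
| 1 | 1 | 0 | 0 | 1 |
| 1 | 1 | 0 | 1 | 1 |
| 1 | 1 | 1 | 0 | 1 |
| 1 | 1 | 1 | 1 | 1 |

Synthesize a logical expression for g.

g(A1, A2, A3, A4) = ~((((((~A1 & ~A2) & A3) & ~A4) | (((~A1 & A2) & ~A3) & ~A4)) | (((~A1 & A2) & A3) & ~A4)) | (((A1 & ~A2) & ~A3) & ~A4))

The 0-rows are (0,0,1,0), (0,1,0,0), (0,1,1,0), (1,0,0,0). Take each as a conjunction (¬A1·¬A2·A3·¬A4, ¬A1·A2·¬A3·¬A4, ¬A1·A2·A3·¬A4, A1·¬A2·¬A3·¬A4), form their disjunction, and complement — that gives a formula that is 1 everywhere g is.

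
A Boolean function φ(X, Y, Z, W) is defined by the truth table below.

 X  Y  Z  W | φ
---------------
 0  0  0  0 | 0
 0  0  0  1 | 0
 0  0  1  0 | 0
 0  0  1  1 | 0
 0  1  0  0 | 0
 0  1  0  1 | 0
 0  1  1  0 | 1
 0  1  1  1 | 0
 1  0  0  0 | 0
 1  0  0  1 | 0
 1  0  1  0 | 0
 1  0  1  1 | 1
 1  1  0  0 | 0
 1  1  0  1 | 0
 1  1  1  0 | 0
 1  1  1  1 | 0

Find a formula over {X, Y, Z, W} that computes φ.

φ=1 on 2 inputs: (0,1,1,0), (1,0,1,1). Reading each as a conjunction of literals (¬X·Y·Z·¬W, X·¬Y·Z·W) and taking the OR gives the canonical DNF.

φ(X, Y, Z, W) = (((not X and Y) and Z) and not W) or (((X and not Y) and Z) and W)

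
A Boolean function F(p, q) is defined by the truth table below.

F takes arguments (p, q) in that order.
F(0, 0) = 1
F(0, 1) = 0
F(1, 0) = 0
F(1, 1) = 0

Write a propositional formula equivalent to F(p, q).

F(p, q) = NOT (p OR q)

The output is 1 only when every input is 0 — NOR of all inputs.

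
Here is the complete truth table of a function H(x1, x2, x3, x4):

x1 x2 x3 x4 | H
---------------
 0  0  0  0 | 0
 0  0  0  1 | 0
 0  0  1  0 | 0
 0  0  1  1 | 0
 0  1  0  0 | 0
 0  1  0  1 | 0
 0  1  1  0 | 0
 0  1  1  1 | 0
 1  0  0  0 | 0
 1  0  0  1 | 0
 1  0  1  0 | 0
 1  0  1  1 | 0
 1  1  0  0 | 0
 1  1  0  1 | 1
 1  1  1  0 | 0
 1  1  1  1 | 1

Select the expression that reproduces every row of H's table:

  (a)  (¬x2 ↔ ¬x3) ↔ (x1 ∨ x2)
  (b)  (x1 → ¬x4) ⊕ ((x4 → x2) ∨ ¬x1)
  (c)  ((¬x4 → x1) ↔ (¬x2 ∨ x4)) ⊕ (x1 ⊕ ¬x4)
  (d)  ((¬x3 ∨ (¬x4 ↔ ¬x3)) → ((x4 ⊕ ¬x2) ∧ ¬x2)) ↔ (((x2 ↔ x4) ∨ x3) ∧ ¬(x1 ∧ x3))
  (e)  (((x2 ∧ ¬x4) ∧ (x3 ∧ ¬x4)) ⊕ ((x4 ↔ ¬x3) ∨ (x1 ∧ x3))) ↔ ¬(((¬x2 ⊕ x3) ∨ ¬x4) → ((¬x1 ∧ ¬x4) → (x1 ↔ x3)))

(a) disagrees with H on (0,0,1,0) (formula → 1, table → 0); rule it out.
(c) disagrees with H on (0,0,0,0) (formula → 1, table → 0); rule it out.
(d) disagrees with H on (0,0,0,0) (formula → 1, table → 0); rule it out.
(e) disagrees with H on (0,0,0,0) (formula → 1, table → 0); rule it out.
(b) is the remaining candidate, and it agrees with H on all 16 inputs.

b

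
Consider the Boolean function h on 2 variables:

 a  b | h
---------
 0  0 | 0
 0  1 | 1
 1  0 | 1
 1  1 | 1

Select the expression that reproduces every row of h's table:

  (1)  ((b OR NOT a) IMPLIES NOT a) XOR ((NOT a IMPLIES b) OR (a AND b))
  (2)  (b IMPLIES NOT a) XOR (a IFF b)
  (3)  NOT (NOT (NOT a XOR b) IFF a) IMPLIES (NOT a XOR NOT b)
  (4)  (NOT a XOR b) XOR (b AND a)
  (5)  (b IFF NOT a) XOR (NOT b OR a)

(1) fails at (0,0): the formula yields 1, h is 0.
(3) fails at (0,0): the formula yields 1, h is 0.
(4) fails at (0,0): the formula yields 1, h is 0.
(5) fails at (0,0): the formula yields 1, h is 0.
That leaves (2). Evaluating it on every row reproduces the table of h exactly.

2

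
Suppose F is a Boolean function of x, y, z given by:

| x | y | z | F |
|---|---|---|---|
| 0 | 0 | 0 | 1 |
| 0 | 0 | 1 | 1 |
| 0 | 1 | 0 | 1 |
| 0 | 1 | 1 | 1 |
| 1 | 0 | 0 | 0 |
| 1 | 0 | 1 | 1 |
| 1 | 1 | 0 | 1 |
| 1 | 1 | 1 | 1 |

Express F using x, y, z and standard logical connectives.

F(x, y, z) = NOT ((x AND NOT y) AND NOT z)

Only row (1,0,0) gives 0. So F is 1 everywhere except there — the complement of the minterm x·¬y·¬z.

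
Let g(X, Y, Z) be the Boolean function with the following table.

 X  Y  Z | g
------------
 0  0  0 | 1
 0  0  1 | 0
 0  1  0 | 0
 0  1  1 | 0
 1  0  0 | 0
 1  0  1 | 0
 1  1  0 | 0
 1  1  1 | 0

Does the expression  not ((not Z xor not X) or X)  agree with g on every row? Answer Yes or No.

No

Evaluate not ((not Z xor not X) or X) on each row and compare to g:
  X=0, Y=0, Z=0: formula gives 1, g = 1 ✓
  X=0, Y=0, Z=1: formula gives 0, g = 0 ✓
  X=0, Y=1, Z=0: formula gives 1, but g = 0 ✗
Since they disagree at (0,1,0), the expression is not a correct formula for g.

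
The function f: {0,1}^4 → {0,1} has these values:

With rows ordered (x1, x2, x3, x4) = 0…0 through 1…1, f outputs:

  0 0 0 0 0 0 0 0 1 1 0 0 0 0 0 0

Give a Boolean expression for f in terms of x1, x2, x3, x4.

f(x1, x2, x3, x4) = (((x1 ∧ ¬x2) ∧ ¬x3) ∧ ¬x4) ∨ (((x1 ∧ ¬x2) ∧ ¬x3) ∧ x4)

f=1 on 2 inputs: (1,0,0,0), (1,0,0,1). Reading each as a conjunction of literals (x1·¬x2·¬x3·¬x4, x1·¬x2·¬x3·x4) and taking the OR gives the canonical DNF.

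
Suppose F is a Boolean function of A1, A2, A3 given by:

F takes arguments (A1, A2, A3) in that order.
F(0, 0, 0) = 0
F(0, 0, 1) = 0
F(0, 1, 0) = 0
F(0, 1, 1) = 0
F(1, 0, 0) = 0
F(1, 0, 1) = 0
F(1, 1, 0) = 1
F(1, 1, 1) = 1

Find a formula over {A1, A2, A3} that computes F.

F(A1, A2, A3) = ((A1 AND A2) AND NOT A3) OR ((A1 AND A2) AND A3)

Collect the rows where F=1 — (1,1,0), (1,1,1) — and write one minterm per row: A1·A2·¬A3, A1·A2·A3. Their union (logical OR) reproduces the table exactly.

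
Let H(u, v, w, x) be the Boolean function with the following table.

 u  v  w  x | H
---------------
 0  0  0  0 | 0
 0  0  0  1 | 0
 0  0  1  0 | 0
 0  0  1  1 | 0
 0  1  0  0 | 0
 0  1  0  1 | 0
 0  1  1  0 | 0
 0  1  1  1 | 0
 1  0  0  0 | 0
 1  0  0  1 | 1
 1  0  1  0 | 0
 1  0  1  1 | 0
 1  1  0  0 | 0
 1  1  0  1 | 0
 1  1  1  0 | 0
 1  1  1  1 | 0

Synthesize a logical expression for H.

Only row (1,0,0,1) gives 1. That row's minterm u·¬v·¬w·x is H directly.

H(u, v, w, x) = ((u & ~v) & ~w) & x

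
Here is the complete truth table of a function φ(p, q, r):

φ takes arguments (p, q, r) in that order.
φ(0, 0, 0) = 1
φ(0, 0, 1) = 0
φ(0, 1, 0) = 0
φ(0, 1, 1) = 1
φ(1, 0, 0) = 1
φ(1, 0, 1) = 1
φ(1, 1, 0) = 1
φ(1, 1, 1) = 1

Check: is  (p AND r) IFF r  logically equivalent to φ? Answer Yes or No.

Evaluate (p AND r) IFF r on each row and compare to φ:
  p=0, q=0, r=0: formula gives 1, φ = 1 ✓
  p=0, q=0, r=1: formula gives 0, φ = 0 ✓
  p=0, q=1, r=0: formula gives 1, but φ = 0 ✗
Since they disagree at (0,1,0), the expression is not a correct formula for φ.

No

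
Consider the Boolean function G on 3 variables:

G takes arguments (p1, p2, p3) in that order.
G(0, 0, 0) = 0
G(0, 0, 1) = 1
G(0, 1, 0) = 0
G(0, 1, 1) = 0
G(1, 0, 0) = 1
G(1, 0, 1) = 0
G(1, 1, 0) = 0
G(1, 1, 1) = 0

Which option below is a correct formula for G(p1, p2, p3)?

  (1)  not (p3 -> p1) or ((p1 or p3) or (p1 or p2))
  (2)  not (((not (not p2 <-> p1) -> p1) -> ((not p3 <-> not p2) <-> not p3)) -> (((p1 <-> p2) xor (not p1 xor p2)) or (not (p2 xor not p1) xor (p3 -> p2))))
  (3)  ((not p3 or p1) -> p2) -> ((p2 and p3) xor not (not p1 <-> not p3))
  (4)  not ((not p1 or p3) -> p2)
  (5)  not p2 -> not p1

2

(1) disagrees with G on (0,1,0) (formula → 1, table → 0); rule it out.
(3) disagrees with G on (0,0,0) (formula → 1, table → 0); rule it out.
(4) disagrees with G on (0,0,0) (formula → 1, table → 0); rule it out.
(5) disagrees with G on (0,0,0) (formula → 1, table → 0); rule it out.
Only (2) survives; checking it on all 8 rows confirms it matches G.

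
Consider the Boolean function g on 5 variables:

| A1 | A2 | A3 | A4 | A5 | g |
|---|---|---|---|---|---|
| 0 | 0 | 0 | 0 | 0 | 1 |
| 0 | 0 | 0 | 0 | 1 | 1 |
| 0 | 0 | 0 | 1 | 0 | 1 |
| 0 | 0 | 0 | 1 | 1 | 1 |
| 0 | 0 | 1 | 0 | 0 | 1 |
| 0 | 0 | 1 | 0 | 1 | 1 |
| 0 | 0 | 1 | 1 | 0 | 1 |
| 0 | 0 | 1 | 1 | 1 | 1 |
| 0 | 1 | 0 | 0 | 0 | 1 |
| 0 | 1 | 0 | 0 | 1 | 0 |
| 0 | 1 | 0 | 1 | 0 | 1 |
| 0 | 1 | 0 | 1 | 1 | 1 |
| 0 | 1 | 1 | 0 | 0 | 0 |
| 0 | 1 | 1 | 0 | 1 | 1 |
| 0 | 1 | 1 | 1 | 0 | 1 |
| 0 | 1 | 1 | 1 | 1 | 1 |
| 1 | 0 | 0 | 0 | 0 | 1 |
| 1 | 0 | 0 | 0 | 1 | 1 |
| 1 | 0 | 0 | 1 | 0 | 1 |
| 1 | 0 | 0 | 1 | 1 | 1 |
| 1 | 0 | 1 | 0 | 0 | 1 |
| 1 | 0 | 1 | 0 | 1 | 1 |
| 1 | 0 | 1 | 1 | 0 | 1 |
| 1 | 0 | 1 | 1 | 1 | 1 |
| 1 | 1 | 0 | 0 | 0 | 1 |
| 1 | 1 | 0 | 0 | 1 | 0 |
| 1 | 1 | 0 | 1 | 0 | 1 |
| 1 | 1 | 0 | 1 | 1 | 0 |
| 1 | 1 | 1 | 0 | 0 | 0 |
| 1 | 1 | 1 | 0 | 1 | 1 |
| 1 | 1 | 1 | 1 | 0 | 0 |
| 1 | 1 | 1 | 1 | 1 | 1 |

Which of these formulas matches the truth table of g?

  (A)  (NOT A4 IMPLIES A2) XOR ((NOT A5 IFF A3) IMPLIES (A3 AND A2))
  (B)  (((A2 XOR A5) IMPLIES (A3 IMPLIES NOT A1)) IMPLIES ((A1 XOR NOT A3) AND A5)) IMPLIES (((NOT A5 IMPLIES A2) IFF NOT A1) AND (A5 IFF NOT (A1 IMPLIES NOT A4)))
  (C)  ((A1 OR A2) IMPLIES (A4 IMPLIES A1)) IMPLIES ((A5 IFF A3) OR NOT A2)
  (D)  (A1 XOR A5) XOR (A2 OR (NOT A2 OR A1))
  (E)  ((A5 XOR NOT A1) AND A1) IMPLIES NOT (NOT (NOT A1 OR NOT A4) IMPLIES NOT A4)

C

(A) fails at (0,0,0,0,1): the formula yields 0, g is 1.
(B) fails at (0,0,0,0,1): the formula yields 0, g is 1.
(D) fails at (0,0,0,0,1): the formula yields 0, g is 1.
(E) fails at (0,1,0,0,1): the formula yields 1, g is 0.
That leaves (C). Evaluating it on every row reproduces the table of g exactly.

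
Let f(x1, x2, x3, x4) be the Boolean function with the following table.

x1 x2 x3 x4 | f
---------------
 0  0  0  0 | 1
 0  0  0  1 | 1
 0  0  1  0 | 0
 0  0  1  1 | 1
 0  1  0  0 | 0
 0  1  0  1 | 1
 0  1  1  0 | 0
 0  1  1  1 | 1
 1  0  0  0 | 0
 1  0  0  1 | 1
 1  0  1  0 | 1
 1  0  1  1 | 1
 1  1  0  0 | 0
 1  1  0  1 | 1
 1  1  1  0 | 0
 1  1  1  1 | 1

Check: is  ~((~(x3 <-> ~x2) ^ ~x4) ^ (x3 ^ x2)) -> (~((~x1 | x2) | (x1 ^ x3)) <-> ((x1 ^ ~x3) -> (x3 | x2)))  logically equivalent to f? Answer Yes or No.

Yes

Check the formula against f row by row:
  x1=0, x2=0, x3=0, x4=0: formula gives 1, f = 1 ✓
  x1=0, x2=0, x3=0, x4=1: formula gives 1, f = 1 ✓
  x1=0, x2=0, x3=1, x4=0: formula gives 0, f = 0 ✓
  x1=0, x2=0, x3=1, x4=1: formula gives 1, f = 1 ✓
  … (the remaining 12 rows also agree.)
No disagreement on any input; they are logically equivalent.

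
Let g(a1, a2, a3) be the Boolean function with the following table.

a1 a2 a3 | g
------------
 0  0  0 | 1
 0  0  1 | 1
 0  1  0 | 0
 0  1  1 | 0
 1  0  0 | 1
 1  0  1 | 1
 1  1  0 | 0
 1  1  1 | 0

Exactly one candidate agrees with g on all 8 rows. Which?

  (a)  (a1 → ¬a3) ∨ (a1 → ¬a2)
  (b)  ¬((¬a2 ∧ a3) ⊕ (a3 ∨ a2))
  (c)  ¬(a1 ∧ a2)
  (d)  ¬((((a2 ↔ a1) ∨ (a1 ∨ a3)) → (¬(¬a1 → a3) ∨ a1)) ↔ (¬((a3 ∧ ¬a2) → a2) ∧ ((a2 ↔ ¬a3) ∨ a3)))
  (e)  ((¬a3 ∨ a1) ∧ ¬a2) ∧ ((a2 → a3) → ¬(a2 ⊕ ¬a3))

b

(a) fails at (0,1,0): the formula yields 1, g is 0.
(c) fails at (0,1,0): the formula yields 1, g is 0.
(d) fails at (0,1,0): the formula yields 1, g is 0.
(e) fails at (0,0,0): the formula yields 0, g is 1.
Only (b) survives; checking it on all 8 rows confirms it matches g.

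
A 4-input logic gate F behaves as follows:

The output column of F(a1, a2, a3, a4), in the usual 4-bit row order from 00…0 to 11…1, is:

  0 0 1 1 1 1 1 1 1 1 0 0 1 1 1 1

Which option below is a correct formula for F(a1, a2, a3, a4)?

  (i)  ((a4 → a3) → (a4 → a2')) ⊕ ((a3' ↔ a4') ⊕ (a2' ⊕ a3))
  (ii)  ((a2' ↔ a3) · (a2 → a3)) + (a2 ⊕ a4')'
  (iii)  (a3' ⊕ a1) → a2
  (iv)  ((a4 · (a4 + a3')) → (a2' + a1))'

(i) disagrees with F on (0,0,0,0) (formula → 1, table → 0); rule it out.
(ii) disagrees with F on (0,0,0,1) (formula → 1, table → 0); rule it out.
(iv) disagrees with F on (0,0,1,0) (formula → 0, table → 1); rule it out.
(iii) is the remaining candidate, and it agrees with F on all 16 inputs.

iii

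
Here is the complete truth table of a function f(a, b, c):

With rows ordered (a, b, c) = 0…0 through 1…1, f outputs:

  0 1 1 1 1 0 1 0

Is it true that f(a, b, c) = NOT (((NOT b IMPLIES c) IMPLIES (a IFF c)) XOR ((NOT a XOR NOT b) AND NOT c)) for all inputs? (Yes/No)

Yes

Test each input against both f and the formula:
  a=0, b=0, c=0: formula gives 0, f = 0 ✓
  a=0, b=0, c=1: formula gives 1, f = 1 ✓
  a=0, b=1, c=0: formula gives 1, f = 1 ✓
  a=0, b=1, c=1: formula gives 1, f = 1 ✓
  a=1, b=0, c=0: formula gives 1, f = 1 ✓
  …and likewise for the remaining 3 rows.
Every row agrees, so the formula is equivalent.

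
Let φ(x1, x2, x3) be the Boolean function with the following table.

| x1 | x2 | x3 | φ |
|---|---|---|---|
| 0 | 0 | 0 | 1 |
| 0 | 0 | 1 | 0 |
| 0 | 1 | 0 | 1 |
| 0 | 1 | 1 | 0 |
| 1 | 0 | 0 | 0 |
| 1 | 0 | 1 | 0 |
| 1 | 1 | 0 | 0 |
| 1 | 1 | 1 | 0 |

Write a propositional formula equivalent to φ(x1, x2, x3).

φ(x1, x2, x3) = ((x1' · x2') · x3') + ((x1' · x2) · x3')

Collect the rows where φ=1 — (0,0,0), (0,1,0) — and write one minterm per row: ¬x1·¬x2·¬x3, ¬x1·x2·¬x3. Their union (logical OR) reproduces the table exactly.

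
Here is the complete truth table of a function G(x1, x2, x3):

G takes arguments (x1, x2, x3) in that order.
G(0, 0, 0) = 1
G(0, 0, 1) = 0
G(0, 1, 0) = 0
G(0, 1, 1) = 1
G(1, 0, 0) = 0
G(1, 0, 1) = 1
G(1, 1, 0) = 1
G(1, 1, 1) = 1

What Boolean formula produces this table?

G is 0 on only 3 rows — (0,0,1), (0,1,0), (1,0,0). Writing each as a minterm (¬x1·¬x2·x3, ¬x1·x2·¬x3, x1·¬x2·¬x3) and OR-ing them characterizes exactly where G=0, so G is the negation of that disjunction.

G(x1, x2, x3) = ((((x1' · x2') · x3) + ((x1' · x2) · x3')) + ((x1 · x2') · x3'))'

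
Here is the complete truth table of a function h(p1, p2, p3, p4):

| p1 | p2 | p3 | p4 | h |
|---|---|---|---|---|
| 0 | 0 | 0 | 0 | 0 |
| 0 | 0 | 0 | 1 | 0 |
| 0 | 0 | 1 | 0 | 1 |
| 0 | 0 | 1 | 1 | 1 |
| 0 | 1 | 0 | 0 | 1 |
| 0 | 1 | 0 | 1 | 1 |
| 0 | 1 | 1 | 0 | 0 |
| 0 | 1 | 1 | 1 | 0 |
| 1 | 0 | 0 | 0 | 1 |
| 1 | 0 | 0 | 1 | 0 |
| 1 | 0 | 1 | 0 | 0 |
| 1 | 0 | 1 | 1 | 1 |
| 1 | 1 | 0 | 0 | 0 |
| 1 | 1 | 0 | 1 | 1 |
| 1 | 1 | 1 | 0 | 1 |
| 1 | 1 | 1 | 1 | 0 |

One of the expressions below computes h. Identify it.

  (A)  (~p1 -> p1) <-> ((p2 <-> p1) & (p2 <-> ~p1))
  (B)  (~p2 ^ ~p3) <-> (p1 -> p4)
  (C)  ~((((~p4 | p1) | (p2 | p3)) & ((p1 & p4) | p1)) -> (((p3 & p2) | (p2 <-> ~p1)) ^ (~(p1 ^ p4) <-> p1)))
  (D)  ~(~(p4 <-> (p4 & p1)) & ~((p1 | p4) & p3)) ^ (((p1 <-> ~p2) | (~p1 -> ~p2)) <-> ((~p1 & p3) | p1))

(A) fails at (0,0,0,0): the formula yields 1, h is 0.
(C) fails at (0,0,1,0): the formula yields 0, h is 1.
(D) fails at (0,0,0,0): the formula yields 1, h is 0.
(B) is the remaining candidate, and it agrees with h on all 16 inputs.

B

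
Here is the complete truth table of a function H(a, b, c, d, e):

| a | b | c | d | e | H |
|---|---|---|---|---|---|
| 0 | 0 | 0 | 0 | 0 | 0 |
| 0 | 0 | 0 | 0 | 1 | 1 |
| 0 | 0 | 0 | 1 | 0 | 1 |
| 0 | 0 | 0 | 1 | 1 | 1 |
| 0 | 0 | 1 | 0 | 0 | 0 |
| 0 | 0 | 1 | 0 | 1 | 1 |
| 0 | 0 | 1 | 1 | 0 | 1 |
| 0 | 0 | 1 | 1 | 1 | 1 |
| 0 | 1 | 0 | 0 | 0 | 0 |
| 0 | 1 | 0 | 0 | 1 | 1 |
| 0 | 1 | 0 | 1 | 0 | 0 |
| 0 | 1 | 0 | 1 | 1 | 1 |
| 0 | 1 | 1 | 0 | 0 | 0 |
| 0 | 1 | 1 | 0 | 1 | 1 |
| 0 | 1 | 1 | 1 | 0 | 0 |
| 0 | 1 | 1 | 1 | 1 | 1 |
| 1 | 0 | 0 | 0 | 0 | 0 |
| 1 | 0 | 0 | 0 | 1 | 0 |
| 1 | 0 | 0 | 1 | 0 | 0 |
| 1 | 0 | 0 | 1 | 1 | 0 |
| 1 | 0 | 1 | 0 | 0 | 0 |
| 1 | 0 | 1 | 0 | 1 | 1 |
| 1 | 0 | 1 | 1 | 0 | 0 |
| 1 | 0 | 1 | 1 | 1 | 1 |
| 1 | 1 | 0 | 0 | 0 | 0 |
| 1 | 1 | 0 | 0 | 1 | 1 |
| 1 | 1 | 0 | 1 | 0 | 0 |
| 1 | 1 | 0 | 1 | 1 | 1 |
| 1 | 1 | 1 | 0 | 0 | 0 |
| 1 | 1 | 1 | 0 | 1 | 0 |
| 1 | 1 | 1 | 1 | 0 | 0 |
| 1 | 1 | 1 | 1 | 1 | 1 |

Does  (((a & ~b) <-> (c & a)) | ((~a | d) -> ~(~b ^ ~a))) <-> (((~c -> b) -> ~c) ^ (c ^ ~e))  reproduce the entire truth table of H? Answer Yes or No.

Check the formula against H row by row:
  a=0, b=0, c=0, d=0, e=0: formula gives 0, H = 0 ✓
  a=0, b=0, c=0, d=0, e=1: formula gives 1, H = 1 ✓
  a=0, b=0, c=0, d=1, e=0: formula gives 0, but H = 1 ✗
Since they disagree at (0,0,0,1,0), the expression is not a correct formula for H.

No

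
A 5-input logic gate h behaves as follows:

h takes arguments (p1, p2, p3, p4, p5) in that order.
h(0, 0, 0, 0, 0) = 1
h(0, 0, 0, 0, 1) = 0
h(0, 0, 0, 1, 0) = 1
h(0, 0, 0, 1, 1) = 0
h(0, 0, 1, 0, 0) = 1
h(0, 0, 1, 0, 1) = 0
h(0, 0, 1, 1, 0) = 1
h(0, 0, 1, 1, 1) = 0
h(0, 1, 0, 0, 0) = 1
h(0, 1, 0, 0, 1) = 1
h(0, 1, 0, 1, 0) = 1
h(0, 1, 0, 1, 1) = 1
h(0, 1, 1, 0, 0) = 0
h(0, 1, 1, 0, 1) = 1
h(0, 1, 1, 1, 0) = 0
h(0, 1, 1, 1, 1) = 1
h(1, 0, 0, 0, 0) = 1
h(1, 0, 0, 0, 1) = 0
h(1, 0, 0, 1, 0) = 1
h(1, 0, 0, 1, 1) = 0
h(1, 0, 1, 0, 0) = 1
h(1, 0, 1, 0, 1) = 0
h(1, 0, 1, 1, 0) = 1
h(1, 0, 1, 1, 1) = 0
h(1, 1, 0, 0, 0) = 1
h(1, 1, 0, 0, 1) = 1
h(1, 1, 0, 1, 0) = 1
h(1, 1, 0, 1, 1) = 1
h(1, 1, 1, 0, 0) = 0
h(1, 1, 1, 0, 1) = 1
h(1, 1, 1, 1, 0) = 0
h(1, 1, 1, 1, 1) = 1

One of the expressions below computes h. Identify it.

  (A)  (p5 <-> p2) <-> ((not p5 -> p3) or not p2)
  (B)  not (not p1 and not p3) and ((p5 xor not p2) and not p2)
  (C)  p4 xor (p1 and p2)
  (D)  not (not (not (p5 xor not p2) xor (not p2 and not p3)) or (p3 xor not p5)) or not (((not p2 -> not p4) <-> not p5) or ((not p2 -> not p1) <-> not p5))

(B): at (0,0,0,0,0) it gives 0, but h = 1 — eliminated.
(C): at (0,0,0,0,0) it gives 0, but h = 1 — eliminated.
(D): at (0,0,0,0,0) it gives 0, but h = 1 — eliminated.
(A) is the remaining candidate, and it agrees with h on all 32 inputs.

A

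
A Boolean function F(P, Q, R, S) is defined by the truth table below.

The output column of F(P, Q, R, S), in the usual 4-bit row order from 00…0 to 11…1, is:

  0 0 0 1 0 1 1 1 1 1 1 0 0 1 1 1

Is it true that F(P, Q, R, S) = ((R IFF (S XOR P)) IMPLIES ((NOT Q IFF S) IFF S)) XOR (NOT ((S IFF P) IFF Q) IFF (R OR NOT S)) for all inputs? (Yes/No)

Check the formula against F row by row:
  P=0, Q=0, R=0, S=0: formula gives 0, F = 0 ✓
  P=0, Q=0, R=0, S=1: formula gives 0, F = 0 ✓
  P=0, Q=0, R=1, S=0: formula gives 0, F = 0 ✓
  P=0, Q=0, R=1, S=1: formula gives 1, F = 1 ✓
  …and likewise for the remaining 12 rows.
No disagreement on any input; they are logically equivalent.

Yes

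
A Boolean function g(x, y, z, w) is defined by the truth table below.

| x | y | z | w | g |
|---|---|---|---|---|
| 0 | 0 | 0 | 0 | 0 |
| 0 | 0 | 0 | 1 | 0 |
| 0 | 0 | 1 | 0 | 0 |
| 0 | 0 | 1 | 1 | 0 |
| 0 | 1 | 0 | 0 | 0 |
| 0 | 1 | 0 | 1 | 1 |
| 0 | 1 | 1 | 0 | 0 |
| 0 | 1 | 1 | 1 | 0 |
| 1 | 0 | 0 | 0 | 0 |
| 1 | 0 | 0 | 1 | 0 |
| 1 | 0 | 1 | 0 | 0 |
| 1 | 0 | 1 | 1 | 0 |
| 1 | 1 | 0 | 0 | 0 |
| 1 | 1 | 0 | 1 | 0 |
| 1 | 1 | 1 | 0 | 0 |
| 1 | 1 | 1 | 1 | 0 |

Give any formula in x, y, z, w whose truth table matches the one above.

Only row (0,1,0,1) gives 1. That row's minterm ¬x·y·¬z·w is g directly.

g(x, y, z, w) = ((~x & y) & ~z) & w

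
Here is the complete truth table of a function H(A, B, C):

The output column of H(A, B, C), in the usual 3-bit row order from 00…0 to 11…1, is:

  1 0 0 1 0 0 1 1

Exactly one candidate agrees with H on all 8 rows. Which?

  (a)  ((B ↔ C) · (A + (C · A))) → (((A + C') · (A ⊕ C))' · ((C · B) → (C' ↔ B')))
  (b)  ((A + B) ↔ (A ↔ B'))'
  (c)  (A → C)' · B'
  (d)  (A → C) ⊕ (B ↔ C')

d

(a) fails at (0,0,1): the formula yields 1, H is 0.
(b) fails at (0,0,0): the formula yields 0, H is 1.
(c) fails at (0,0,0): the formula yields 0, H is 1.
Only (d) survives; checking it on all 8 rows confirms it matches H.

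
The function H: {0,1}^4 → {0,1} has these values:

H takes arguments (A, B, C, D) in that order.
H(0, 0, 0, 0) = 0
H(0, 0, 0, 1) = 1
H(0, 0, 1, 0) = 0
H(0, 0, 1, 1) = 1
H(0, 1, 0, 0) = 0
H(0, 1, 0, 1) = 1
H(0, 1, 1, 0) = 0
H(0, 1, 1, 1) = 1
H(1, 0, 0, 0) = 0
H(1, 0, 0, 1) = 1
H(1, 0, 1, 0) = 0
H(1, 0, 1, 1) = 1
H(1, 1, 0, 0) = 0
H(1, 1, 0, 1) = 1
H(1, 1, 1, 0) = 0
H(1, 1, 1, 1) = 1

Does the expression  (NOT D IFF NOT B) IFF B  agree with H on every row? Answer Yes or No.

Check the formula against H row by row:
  A=0, B=0, C=0, D=0: formula gives 0, H = 0 ✓
  A=0, B=0, C=0, D=1: formula gives 1, H = 1 ✓
  A=0, B=0, C=1, D=0: formula gives 0, H = 0 ✓
  A=0, B=0, C=1, D=1: formula gives 1, H = 1 ✓
  … (the remaining 12 rows also agree.)
Every row agrees, so the formula is equivalent.

Yes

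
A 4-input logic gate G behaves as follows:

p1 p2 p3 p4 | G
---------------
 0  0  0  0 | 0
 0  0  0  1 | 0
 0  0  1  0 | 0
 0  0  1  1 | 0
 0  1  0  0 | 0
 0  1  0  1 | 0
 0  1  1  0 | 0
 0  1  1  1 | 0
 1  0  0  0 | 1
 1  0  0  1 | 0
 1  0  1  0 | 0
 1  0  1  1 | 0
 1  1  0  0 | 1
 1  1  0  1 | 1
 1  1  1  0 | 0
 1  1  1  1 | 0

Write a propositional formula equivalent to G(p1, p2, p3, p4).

G(p1, p2, p3, p4) = ((((p1 AND NOT p2) AND NOT p3) AND NOT p4) OR (((p1 AND p2) AND NOT p3) AND NOT p4)) OR (((p1 AND p2) AND NOT p3) AND p4)

Collect the rows where G=1 — (1,0,0,0), (1,1,0,0), (1,1,0,1) — and write one minterm per row: p1·¬p2·¬p3·¬p4, p1·p2·¬p3·¬p4, p1·p2·¬p3·p4. Their union (logical OR) reproduces the table exactly.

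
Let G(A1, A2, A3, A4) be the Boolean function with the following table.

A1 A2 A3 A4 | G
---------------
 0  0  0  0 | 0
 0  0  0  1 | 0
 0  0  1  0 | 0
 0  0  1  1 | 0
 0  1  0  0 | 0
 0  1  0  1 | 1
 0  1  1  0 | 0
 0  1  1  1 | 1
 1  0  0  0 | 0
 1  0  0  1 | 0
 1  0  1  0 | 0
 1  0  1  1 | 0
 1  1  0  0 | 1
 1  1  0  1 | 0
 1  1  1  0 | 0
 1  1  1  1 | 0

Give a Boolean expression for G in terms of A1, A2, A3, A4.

G(A1, A2, A3, A4) = ((((¬A1 ∧ A2) ∧ ¬A3) ∧ A4) ∨ (((¬A1 ∧ A2) ∧ A3) ∧ A4)) ∨ (((A1 ∧ A2) ∧ ¬A3) ∧ ¬A4)

The 1-rows are (0,1,0,1), (0,1,1,1), (1,1,0,0). Each contributes one minterm — ¬A1·A2·¬A3·A4; ¬A1·A2·A3·A4; A1·A2·¬A3·¬A4 — and their disjunction is a sum-of-products form of G.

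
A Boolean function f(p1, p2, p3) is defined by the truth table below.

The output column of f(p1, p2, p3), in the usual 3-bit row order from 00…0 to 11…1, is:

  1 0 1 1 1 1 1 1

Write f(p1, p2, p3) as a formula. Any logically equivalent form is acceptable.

f(p1, p2, p3) = NOT ((NOT p1 AND NOT p2) AND p3)

Only row (0,0,1) gives 0. So f is 1 everywhere except there — the complement of the minterm ¬p1·¬p2·p3.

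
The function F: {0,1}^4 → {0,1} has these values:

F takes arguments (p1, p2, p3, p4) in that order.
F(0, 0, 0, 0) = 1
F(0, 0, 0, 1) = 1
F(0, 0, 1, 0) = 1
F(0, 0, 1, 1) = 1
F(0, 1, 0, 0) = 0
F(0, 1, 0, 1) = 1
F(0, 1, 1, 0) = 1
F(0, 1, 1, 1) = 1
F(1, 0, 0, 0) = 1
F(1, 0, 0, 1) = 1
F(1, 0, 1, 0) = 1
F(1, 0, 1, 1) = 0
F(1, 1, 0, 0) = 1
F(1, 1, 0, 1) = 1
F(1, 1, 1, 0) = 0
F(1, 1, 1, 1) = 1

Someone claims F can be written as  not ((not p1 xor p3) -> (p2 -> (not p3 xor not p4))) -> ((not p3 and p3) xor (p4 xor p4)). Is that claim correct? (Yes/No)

Check the formula against F row by row:
  p1=0, p2=0, p3=0, p4=0: formula gives 1, F = 1 ✓
  p1=0, p2=0, p3=0, p4=1: formula gives 1, F = 1 ✓
  p1=0, p2=0, p3=1, p4=0: formula gives 1, F = 1 ✓
  p1=0, p2=0, p3=1, p4=1: formula gives 1, F = 1 ✓
  …
  p1=1, p2=0, p3=1, p4=1: formula gives 1, but F = 0 ✗
Row (1,0,1,1) is a counterexample, so the formula is not equivalent to F.

No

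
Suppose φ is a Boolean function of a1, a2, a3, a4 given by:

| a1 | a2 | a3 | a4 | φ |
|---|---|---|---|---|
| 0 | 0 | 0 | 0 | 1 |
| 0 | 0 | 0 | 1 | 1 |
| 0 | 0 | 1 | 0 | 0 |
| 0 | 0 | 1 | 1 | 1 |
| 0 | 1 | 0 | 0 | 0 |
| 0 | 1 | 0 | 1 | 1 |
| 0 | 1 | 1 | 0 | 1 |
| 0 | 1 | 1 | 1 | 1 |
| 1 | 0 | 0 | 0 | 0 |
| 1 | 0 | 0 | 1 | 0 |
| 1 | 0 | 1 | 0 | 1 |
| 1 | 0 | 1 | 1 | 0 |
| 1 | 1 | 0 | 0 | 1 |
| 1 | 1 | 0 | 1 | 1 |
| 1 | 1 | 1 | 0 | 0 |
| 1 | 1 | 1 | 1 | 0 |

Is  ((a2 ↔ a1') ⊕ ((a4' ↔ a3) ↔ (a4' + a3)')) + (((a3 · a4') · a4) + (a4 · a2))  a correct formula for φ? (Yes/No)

No

Evaluate ((a2 ↔ a1') ⊕ ((a4' ↔ a3) ↔ (a4' + a3)')) + (((a3 · a4') · a4) + (a4 · a2)) on each row and compare to φ:
  a1=0, a2=0, a3=0, a4=0: formula gives 1, φ = 1 ✓
  a1=0, a2=0, a3=0, a4=1: formula gives 1, φ = 1 ✓
  a1=0, a2=0, a3=1, a4=0: formula gives 0, φ = 0 ✓
  a1=0, a2=0, a3=1, a4=1: formula gives 1, φ = 1 ✓
  …
  a1=1, a2=1, a3=1, a4=1: formula gives 1, but φ = 0 ✗
A single disagreement suffices: at (1,1,1,1) they differ, so the formula does not compute φ.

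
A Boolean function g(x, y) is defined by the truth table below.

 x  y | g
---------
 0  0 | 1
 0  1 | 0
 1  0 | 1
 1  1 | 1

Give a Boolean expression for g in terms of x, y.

g(x, y) = y → x

This is y → x (false only at 0,1).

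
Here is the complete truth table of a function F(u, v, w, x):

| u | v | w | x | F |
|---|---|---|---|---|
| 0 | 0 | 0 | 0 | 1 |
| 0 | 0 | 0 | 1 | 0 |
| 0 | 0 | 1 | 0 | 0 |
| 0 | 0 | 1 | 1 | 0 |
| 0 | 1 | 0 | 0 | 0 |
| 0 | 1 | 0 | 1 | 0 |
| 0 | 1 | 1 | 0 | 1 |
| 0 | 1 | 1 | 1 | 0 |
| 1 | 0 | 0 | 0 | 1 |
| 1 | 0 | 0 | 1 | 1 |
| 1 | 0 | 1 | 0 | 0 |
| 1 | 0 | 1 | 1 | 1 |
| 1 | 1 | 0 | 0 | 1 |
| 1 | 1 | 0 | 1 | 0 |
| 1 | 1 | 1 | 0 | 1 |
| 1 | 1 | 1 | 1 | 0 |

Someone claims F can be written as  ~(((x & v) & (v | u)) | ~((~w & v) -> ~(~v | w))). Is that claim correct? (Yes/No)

No

Test each input against both F and the formula:
  u=0, v=0, w=0, x=0: formula gives 1, F = 1 ✓
  u=0, v=0, w=0, x=1: formula gives 1, but F = 0 ✗
A single disagreement suffices: at (0,0,0,1) they differ, so the formula does not compute F.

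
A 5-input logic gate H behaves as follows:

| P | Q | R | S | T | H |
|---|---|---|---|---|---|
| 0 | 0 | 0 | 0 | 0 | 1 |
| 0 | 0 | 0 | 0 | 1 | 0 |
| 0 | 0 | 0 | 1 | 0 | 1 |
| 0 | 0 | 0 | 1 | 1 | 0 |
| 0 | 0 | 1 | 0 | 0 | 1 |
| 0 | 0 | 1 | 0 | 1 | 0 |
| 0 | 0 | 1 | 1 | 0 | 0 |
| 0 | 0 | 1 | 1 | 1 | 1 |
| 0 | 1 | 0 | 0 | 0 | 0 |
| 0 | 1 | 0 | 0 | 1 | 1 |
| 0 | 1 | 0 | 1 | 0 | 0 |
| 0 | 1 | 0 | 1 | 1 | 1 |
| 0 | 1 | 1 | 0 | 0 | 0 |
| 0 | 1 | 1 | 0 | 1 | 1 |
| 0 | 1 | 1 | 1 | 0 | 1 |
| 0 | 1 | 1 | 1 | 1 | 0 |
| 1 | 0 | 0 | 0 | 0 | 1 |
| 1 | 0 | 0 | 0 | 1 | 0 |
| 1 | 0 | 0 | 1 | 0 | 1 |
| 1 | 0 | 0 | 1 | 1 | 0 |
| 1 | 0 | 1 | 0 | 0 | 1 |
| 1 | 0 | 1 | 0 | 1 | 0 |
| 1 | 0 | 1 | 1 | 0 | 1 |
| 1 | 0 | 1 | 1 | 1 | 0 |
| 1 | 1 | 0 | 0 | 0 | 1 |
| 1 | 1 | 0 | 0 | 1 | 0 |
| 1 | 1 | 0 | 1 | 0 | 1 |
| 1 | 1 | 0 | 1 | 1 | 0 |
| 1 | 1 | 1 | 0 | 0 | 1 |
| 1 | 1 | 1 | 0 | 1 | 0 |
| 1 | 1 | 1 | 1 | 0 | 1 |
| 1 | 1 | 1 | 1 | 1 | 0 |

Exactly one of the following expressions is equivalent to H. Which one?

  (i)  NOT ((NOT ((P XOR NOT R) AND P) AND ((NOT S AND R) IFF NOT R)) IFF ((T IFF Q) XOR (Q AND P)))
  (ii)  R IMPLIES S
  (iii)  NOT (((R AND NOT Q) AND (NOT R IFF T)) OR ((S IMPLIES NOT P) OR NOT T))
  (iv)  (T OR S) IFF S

(ii): at (0,0,0,0,1) it gives 1, but H = 0 — eliminated.
(iii): at (0,0,0,0,0) it gives 0, but H = 1 — eliminated.
(iv): at (0,0,0,1,1) it gives 1, but H = 0 — eliminated.
That leaves (i). Evaluating it on every row reproduces the table of H exactly.

i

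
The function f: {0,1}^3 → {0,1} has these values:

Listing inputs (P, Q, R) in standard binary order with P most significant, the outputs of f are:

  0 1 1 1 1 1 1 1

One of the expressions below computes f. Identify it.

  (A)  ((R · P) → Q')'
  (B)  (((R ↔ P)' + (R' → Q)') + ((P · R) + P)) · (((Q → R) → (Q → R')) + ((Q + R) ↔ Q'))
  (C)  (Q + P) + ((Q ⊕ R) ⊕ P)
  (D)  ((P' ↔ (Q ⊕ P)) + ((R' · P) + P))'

(A) fails at (0,0,1): the formula yields 0, f is 1.
(B) fails at (0,0,0): the formula yields 1, f is 0.
(D) fails at (0,0,0): the formula yields 1, f is 0.
Only (C) survives; checking it on all 8 rows confirms it matches f.

C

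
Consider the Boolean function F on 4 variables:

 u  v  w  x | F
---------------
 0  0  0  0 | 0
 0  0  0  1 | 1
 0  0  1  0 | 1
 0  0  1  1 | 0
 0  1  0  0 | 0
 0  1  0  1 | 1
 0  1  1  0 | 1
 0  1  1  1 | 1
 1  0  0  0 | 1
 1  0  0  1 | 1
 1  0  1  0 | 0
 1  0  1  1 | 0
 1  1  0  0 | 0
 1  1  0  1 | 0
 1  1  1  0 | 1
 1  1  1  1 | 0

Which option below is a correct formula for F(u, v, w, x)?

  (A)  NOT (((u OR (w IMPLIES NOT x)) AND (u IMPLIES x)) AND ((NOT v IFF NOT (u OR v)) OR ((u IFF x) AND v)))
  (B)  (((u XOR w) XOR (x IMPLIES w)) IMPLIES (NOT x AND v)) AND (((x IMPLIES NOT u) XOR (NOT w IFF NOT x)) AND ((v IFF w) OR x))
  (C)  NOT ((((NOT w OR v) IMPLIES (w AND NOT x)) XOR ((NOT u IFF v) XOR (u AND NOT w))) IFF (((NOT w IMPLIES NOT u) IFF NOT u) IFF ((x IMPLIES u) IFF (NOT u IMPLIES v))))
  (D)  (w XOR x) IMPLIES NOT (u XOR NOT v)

C

(A) disagrees with F on (0,0,0,1) (formula → 0, table → 1); rule it out.
(B) disagrees with F on (0,0,1,0) (formula → 0, table → 1); rule it out.
(D) disagrees with F on (0,0,0,0) (formula → 1, table → 0); rule it out.
(C) is the remaining candidate, and it agrees with F on all 16 inputs.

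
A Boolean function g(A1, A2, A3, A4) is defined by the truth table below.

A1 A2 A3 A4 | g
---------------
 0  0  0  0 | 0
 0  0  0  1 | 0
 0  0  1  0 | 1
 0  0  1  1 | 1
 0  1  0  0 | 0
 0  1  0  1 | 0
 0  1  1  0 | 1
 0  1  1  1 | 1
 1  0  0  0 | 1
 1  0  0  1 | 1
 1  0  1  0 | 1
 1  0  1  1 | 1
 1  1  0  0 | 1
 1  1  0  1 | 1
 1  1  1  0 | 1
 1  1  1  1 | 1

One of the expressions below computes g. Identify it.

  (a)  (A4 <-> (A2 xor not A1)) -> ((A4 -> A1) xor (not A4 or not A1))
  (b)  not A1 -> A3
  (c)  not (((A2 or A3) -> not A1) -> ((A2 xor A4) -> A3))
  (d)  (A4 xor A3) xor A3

(a): at (0,0,0,0) it gives 1, but g = 0 — eliminated.
(c): at (0,0,0,1) it gives 1, but g = 0 — eliminated.
(d): at (0,0,0,1) it gives 1, but g = 0 — eliminated.
(b) is the remaining candidate, and it agrees with g on all 16 inputs.

b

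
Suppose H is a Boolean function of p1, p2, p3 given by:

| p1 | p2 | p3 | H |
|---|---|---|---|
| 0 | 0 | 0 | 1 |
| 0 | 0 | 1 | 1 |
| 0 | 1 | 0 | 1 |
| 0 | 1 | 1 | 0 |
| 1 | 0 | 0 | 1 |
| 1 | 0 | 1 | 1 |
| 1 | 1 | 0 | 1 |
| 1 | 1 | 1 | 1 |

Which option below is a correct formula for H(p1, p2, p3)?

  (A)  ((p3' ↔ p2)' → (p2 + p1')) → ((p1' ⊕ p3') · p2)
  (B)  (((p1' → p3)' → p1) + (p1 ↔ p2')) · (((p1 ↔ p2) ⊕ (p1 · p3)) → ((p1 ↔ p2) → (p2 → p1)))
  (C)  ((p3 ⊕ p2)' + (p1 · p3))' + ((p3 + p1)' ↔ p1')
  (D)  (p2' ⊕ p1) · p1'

(A) disagrees with H on (0,0,0) (formula → 0, table → 1); rule it out.
(B) disagrees with H on (0,0,0) (formula → 0, table → 1); rule it out.
(D) disagrees with H on (0,1,0) (formula → 0, table → 1); rule it out.
That leaves (C). Evaluating it on every row reproduces the table of H exactly.

C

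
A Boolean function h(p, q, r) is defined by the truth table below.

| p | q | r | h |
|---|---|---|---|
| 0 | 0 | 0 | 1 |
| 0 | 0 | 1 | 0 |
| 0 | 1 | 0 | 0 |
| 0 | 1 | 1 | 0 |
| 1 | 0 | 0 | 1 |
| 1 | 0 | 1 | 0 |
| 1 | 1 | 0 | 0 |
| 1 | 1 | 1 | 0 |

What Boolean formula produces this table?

Collect the rows where h=1 — (0,0,0), (1,0,0) — and write one minterm per row: ¬p·¬q·¬r, p·¬q·¬r. Their union (logical OR) reproduces the table exactly.

h(p, q, r) = ((~p & ~q) & ~r) | ((p & ~q) & ~r)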